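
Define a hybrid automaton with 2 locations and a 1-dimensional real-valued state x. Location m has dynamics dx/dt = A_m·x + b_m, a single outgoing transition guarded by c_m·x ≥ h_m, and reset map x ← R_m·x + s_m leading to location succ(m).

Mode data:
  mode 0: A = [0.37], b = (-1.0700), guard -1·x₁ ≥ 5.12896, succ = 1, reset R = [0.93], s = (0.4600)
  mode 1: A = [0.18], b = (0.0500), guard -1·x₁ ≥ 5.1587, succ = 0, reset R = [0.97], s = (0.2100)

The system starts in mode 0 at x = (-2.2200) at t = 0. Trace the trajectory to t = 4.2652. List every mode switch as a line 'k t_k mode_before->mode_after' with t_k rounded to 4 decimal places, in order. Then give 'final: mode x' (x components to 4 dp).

1 1.2175 0->1
2 2.2788 1->0
3 2.3941 0->1
4 3.4554 1->0
5 3.5707 0->1
final: 1 -4.8468

Mode 0: guard c·x = 5.1290 hit at Δt = 1.2175 (t = 1.2175), x⁻ = (-5.1290) → reset → x⁺ = (-4.3099), jump to mode 1
Mode 1: guard c·x = 5.1587 hit at Δt = 1.0613 (t = 2.2788), x⁻ = (-5.1587) → reset → x⁺ = (-4.7939), jump to mode 0
Mode 0: guard c·x = 5.1290 hit at Δt = 0.1153 (t = 2.3941), x⁻ = (-5.1290) → reset → x⁺ = (-4.3099), jump to mode 1
Mode 1: guard c·x = 5.1587 hit at Δt = 1.0613 (t = 3.4554), x⁻ = (-5.1587) → reset → x⁺ = (-4.7939), jump to mode 0
Mode 0: guard c·x = 5.1290 hit at Δt = 0.1153 (t = 3.5707), x⁻ = (-5.1290) → reset → x⁺ = (-4.3099), jump to mode 1
Mode 1: flow for 0.6945 to horizon, guard not reached → x = (-4.8468)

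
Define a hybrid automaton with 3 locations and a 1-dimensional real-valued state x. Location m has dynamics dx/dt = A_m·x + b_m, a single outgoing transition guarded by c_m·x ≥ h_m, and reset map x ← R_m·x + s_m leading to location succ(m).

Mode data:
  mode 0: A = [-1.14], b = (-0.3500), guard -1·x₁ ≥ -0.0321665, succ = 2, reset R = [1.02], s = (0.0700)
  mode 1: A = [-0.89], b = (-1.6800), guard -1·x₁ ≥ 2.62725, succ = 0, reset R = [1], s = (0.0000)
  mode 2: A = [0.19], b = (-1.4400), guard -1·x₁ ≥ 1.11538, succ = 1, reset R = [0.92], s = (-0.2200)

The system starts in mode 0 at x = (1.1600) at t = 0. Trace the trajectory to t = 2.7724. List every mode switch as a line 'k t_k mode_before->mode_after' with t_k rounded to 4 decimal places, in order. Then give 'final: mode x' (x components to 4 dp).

1 1.2846 0->2
2 2.0791 2->1
final: 1 -1.5415

Mode 0: guard c·x = -0.0322 hit at Δt = 1.2846 (t = 1.2846), x⁻ = (0.0322) → reset → x⁺ = (0.1028), jump to mode 2
Mode 2: guard c·x = 1.1154 hit at Δt = 0.7945 (t = 2.0791), x⁻ = (-1.1154) → reset → x⁺ = (-1.2461), jump to mode 1
Mode 1: flow for 0.6933 to horizon, guard not reached → x = (-1.5415)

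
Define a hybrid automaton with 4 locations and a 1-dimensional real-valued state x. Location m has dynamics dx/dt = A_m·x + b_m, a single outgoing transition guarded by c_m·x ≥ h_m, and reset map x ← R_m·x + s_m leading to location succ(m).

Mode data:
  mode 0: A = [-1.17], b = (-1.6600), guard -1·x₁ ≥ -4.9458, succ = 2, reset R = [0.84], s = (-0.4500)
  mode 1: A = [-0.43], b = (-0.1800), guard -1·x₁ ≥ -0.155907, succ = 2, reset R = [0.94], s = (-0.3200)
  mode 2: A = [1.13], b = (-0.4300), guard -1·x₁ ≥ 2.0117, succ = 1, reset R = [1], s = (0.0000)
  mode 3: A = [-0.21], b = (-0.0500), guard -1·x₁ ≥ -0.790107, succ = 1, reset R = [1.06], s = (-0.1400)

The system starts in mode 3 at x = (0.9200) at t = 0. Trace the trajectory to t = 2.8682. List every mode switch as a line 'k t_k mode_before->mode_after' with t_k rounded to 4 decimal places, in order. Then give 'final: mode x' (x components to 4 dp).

Mode 3: guard c·x = -0.7901 hit at Δt = 0.5665 (t = 0.5665), x⁻ = (0.7901) → reset → x⁺ = (0.6975), jump to mode 1
Mode 1: guard c·x = -0.1559 hit at Δt = 1.5444 (t = 2.1109), x⁻ = (0.1559) → reset → x⁺ = (-0.1734), jump to mode 2
Mode 2: flow for 0.7573 to horizon, guard not reached → x = (-0.9231)

1 0.5665 3->1
2 2.1109 1->2
final: 2 -0.9231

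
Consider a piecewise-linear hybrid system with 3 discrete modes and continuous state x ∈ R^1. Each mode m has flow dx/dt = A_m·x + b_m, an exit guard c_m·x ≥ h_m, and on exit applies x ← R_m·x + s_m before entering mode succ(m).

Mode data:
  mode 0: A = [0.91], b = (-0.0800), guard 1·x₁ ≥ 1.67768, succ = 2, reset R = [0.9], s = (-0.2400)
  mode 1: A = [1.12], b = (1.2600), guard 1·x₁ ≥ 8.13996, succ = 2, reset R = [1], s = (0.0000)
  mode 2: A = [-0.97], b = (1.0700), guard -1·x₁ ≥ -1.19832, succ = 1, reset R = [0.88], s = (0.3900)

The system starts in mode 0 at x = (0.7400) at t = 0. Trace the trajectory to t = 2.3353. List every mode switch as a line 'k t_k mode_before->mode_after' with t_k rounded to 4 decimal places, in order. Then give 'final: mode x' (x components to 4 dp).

1 0.9793 0->2
2 1.5573 2->1
final: 1 5.0167

Mode 0: guard c·x = 1.6777 hit at Δt = 0.9793 (t = 0.9793), x⁻ = (1.6777) → reset → x⁺ = (1.2699), jump to mode 2
Mode 2: guard c·x = -1.1983 hit at Δt = 0.5780 (t = 1.5573), x⁻ = (1.1983) → reset → x⁺ = (1.4445), jump to mode 1
Mode 1: flow for 0.7780 to horizon, guard not reached → x = (5.0167)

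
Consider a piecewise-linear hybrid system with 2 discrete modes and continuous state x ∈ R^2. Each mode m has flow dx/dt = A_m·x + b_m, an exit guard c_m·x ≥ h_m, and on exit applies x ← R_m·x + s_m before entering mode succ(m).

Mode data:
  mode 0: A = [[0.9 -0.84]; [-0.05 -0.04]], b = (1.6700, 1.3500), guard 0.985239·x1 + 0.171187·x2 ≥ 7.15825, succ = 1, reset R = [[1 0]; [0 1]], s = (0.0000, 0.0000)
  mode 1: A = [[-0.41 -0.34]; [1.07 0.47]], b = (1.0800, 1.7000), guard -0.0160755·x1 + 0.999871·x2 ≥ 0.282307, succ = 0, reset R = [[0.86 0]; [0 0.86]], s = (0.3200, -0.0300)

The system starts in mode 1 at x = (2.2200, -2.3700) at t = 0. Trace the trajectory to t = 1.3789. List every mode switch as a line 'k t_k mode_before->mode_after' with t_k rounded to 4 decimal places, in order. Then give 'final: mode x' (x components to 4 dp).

1 0.7106 1->0
final: 0 5.6493 1.0010

Mode 1: guard c·x = 0.2823 hit at Δt = 0.7106 (t = 0.7106), x⁻ = (2.5455, 0.3233) → reset → x⁺ = (2.5091, 0.2480), jump to mode 0
Mode 0: flow for 0.6683 to horizon, guard not reached → x = (5.6493, 1.0010)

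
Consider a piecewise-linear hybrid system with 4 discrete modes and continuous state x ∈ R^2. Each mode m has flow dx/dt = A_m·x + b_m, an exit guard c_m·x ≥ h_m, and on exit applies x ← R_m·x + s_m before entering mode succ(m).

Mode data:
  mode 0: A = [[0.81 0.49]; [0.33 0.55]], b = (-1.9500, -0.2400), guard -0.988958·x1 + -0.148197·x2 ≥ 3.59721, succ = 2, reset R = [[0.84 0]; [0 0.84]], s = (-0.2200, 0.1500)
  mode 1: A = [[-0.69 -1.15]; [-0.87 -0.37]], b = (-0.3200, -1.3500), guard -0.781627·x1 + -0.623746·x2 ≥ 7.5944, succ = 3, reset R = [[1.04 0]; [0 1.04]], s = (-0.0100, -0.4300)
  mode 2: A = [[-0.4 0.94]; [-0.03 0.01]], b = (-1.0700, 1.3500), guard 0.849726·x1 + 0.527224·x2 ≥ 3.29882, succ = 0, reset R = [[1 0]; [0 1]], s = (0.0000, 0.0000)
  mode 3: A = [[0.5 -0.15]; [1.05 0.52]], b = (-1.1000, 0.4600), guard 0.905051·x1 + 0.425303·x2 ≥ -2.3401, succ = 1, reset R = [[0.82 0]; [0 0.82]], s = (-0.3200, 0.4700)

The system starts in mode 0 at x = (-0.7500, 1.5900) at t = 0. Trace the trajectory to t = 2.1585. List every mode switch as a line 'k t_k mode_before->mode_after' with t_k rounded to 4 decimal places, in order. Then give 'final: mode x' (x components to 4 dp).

Mode 0: guard c·x = 3.5972 hit at Δt = 1.1107 (t = 1.1107), x⁻ = (-3.8752, 1.5868) → reset → x⁺ = (-3.4751, 1.4829), jump to mode 2
Mode 2: flow for 1.0478 to horizon, guard not reached → x = (-1.3525, 2.9984)

1 1.1107 0->2
final: 2 -1.3525 2.9984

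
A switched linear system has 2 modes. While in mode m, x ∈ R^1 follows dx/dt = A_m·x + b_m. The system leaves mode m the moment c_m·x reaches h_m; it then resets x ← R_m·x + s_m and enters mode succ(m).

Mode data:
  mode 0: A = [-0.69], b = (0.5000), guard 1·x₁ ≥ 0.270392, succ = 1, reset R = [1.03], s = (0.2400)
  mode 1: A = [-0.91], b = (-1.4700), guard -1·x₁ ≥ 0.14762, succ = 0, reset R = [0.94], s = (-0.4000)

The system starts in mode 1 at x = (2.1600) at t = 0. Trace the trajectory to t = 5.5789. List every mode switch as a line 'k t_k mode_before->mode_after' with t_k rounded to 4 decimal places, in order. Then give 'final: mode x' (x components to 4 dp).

Mode 1: guard c·x = 0.1476 hit at Δt = 1.0382 (t = 1.0382), x⁻ = (-0.1476) → reset → x⁺ = (-0.5388), jump to mode 0
Mode 0: guard c·x = 0.2704 hit at Δt = 1.4825 (t = 2.5207), x⁻ = (0.2704) → reset → x⁺ = (0.5185), jump to mode 1
Mode 1: guard c·x = 0.1476 hit at Δt = 0.4112 (t = 2.9319), x⁻ = (-0.1476) → reset → x⁺ = (-0.5388), jump to mode 0
Mode 0: guard c·x = 0.2704 hit at Δt = 1.4825 (t = 4.4144), x⁻ = (0.2704) → reset → x⁺ = (0.5185), jump to mode 1
Mode 1: guard c·x = 0.1476 hit at Δt = 0.4112 (t = 4.8256), x⁻ = (-0.1476) → reset → x⁺ = (-0.5388), jump to mode 0
Mode 0: flow for 0.7533 to horizon, guard not reached → x = (-0.0267)

1 1.0382 1->0
2 2.5207 0->1
3 2.9319 1->0
4 4.4144 0->1
5 4.8256 1->0
final: 0 -0.0267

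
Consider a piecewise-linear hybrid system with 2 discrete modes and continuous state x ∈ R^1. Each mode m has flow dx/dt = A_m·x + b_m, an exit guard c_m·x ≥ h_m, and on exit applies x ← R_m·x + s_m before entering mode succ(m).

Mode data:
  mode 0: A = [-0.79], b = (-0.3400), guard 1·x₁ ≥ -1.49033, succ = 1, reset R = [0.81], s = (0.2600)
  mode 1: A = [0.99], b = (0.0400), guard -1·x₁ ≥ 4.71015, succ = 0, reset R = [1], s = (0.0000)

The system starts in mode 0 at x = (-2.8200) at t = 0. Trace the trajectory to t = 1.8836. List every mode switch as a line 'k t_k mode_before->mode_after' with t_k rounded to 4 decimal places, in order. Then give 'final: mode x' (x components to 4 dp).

1 1.0290 0->1
final: 1 -2.1535

Mode 0: guard c·x = -1.4903 hit at Δt = 1.0290 (t = 1.0290), x⁻ = (-1.4903) → reset → x⁺ = (-0.9472), jump to mode 1
Mode 1: flow for 0.8546 to horizon, guard not reached → x = (-2.1535)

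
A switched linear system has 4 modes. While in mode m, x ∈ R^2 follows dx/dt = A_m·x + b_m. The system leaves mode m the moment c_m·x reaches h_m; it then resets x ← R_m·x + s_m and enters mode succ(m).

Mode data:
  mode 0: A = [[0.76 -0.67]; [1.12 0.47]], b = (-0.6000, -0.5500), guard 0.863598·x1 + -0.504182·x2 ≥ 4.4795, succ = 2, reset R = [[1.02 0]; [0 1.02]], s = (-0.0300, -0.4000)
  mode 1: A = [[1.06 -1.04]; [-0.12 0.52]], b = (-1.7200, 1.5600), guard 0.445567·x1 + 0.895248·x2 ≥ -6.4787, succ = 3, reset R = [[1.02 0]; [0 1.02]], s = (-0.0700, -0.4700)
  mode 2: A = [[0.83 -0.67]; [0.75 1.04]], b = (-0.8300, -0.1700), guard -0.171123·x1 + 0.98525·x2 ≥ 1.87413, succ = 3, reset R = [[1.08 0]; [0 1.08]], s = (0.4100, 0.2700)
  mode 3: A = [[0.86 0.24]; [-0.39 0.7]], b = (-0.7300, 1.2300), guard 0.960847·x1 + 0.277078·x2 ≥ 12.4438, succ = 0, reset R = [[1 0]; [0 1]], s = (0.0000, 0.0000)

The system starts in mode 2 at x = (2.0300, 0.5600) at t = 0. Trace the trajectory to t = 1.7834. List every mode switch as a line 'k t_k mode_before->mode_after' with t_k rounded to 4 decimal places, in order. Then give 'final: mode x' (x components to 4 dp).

Mode 2: guard c·x = 1.8741 hit at Δt = 0.6125 (t = 0.6125), x⁻ = (2.0455, 2.2575) → reset → x⁺ = (2.6192, 2.7081), jump to mode 3
Mode 3: flow for 1.1709 to horizon, guard not reached → x = (7.5397, 5.3421)

1 0.6125 2->3
final: 3 7.5397 5.3421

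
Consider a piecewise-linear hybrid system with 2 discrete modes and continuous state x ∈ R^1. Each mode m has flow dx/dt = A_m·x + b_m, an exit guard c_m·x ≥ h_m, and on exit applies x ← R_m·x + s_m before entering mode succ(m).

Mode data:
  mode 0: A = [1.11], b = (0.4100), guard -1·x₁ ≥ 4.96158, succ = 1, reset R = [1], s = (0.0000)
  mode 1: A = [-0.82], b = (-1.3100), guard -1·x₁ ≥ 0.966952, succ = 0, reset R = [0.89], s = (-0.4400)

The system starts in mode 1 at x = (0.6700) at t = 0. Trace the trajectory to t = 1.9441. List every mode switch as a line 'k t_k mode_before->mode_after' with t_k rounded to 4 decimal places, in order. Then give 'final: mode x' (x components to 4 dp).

Mode 1: guard c·x = 0.9670 hit at Δt = 1.5607 (t = 1.5607), x⁻ = (-0.9670) → reset → x⁺ = (-1.3006), jump to mode 0
Mode 0: flow for 0.3834 to horizon, guard not reached → x = (-1.7946)

1 1.5607 1->0
final: 0 -1.7946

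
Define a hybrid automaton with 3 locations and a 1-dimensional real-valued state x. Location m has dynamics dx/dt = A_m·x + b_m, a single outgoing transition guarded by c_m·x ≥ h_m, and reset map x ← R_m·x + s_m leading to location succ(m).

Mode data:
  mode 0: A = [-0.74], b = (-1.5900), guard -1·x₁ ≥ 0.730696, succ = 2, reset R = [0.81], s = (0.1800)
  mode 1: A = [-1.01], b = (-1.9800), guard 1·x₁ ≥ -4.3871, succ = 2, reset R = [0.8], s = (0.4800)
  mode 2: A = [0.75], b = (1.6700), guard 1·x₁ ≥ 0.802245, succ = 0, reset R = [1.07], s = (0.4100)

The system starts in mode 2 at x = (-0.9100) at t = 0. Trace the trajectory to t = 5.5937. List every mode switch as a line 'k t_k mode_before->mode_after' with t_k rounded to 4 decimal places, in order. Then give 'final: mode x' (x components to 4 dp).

Mode 2: guard c·x = 0.8022 hit at Δt = 1.1108 (t = 1.1108), x⁻ = (0.8022) → reset → x⁺ = (1.2684), jump to mode 0
Mode 0: guard c·x = 0.7307 hit at Δt = 1.1886 (t = 2.2994), x⁻ = (-0.7307) → reset → x⁺ = (-0.4119), jump to mode 2
Mode 2: guard c·x = 0.8022 hit at Δt = 0.6830 (t = 2.9824), x⁻ = (0.8022) → reset → x⁺ = (1.2684), jump to mode 0
Mode 0: guard c·x = 0.7307 hit at Δt = 1.1886 (t = 4.1710), x⁻ = (-0.7307) → reset → x⁺ = (-0.4119), jump to mode 2
Mode 2: guard c·x = 0.8022 hit at Δt = 0.6830 (t = 4.8539), x⁻ = (0.8022) → reset → x⁺ = (1.2684), jump to mode 0
Mode 0: flow for 0.7398 to horizon, guard not reached → x = (-0.1721)

1 1.1108 2->0
2 2.2994 0->2
3 2.9824 2->0
4 4.1710 0->2
5 4.8539 2->0
final: 0 -0.1721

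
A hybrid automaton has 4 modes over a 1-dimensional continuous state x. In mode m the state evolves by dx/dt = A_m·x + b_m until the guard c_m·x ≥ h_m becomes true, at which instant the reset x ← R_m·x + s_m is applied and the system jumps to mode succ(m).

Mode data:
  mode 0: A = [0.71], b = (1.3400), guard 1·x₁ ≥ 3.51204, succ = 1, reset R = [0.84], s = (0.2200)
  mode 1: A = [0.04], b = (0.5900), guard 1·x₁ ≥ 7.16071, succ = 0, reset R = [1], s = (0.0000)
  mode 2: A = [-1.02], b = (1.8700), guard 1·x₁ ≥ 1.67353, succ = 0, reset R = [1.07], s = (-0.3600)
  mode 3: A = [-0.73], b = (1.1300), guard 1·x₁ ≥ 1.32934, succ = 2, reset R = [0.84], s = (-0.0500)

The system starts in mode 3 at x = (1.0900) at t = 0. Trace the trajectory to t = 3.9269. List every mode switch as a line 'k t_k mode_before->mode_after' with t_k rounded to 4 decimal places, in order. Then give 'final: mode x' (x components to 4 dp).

Mode 3: guard c·x = 1.3293 hit at Δt = 1.0130 (t = 1.0130), x⁻ = (1.3293) → reset → x⁺ = (1.0666), jump to mode 2
Mode 2: guard c·x = 1.6735 hit at Δt = 1.5374 (t = 2.5504), x⁻ = (1.6735) → reset → x⁺ = (1.4307), jump to mode 0
Mode 0: guard c·x = 3.5120 hit at Δt = 0.6858 (t = 3.2362), x⁻ = (3.5120) → reset → x⁺ = (3.1701), jump to mode 1
Mode 1: flow for 0.6907 to horizon, guard not reached → x = (3.6721)

1 1.0130 3->2
2 2.5504 2->0
3 3.2362 0->1
final: 1 3.6721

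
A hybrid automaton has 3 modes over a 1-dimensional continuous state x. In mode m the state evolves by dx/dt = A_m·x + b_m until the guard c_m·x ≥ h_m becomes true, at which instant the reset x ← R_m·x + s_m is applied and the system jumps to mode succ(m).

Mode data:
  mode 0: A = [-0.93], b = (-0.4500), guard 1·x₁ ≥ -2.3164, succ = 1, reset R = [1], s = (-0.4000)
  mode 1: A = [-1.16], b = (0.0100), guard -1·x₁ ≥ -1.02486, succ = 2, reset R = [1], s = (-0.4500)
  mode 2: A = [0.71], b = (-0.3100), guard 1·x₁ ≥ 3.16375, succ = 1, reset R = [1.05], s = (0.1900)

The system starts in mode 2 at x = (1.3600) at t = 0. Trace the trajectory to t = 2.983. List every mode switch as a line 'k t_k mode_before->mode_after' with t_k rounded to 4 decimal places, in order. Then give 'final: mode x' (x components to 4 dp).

1 1.5253 2->1
2 2.5922 1->2
final: 2 0.6191

Mode 2: guard c·x = 3.1637 hit at Δt = 1.5253 (t = 1.5253), x⁻ = (3.1638) → reset → x⁺ = (3.5119), jump to mode 1
Mode 1: guard c·x = -1.0249 hit at Δt = 1.0669 (t = 2.5922), x⁻ = (1.0249) → reset → x⁺ = (0.5749), jump to mode 2
Mode 2: flow for 0.3908 to horizon, guard not reached → x = (0.6191)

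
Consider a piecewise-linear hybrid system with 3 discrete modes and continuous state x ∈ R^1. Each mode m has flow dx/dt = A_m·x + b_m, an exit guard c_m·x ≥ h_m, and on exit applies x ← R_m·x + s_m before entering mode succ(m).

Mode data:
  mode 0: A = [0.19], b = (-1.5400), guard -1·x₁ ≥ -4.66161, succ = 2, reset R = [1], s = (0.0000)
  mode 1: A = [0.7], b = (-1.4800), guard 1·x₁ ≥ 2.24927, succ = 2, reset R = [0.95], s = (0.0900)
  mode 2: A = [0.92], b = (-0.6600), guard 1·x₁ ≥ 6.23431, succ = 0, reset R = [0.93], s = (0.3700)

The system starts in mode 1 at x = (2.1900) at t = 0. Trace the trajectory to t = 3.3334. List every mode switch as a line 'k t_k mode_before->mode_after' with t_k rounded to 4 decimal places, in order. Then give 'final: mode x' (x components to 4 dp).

1 0.8260 1->2
2 2.2348 2->0
final: 0 5.7182

Mode 1: guard c·x = 2.2493 hit at Δt = 0.8260 (t = 0.8260), x⁻ = (2.2493) → reset → x⁺ = (2.2268), jump to mode 2
Mode 2: guard c·x = 6.2343 hit at Δt = 1.4088 (t = 2.2348), x⁻ = (6.2343) → reset → x⁺ = (6.1679), jump to mode 0
Mode 0: flow for 1.0986 to horizon, guard not reached → x = (5.7182)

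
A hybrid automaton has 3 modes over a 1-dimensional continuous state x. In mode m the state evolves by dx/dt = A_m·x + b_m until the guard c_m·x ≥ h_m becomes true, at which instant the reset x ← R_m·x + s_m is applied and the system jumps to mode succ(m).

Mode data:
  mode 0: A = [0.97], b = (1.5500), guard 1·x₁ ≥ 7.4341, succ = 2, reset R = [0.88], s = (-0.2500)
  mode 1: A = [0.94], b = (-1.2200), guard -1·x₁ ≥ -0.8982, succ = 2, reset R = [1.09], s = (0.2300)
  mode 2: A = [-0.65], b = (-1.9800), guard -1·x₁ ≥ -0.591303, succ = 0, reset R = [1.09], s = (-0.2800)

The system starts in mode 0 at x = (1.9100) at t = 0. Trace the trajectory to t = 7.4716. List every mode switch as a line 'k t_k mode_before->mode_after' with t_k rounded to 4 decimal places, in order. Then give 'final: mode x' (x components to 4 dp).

Mode 0: guard c·x = 7.4341 hit at Δt = 0.9750 (t = 0.9750), x⁻ = (7.4341) → reset → x⁺ = (6.2920), jump to mode 2
Mode 2: guard c·x = -0.5913 hit at Δt = 1.4505 (t = 2.4255), x⁻ = (0.5913) → reset → x⁺ = (0.3645), jump to mode 0
Mode 0: guard c·x = 7.4341 hit at Δt = 1.5738 (t = 3.9993), x⁻ = (7.4341) → reset → x⁺ = (6.2920), jump to mode 2
Mode 2: guard c·x = -0.5913 hit at Δt = 1.4505 (t = 5.4498), x⁻ = (0.5913) → reset → x⁺ = (0.3645), jump to mode 0
Mode 0: guard c·x = 7.4341 hit at Δt = 1.5738 (t = 7.0236), x⁻ = (7.4341) → reset → x⁺ = (6.2920), jump to mode 2
Mode 2: flow for 0.4480 to horizon, guard not reached → x = (3.9328)

1 0.9750 0->2
2 2.4255 2->0
3 3.9993 0->2
4 5.4498 2->0
5 7.0236 0->2
final: 2 3.9328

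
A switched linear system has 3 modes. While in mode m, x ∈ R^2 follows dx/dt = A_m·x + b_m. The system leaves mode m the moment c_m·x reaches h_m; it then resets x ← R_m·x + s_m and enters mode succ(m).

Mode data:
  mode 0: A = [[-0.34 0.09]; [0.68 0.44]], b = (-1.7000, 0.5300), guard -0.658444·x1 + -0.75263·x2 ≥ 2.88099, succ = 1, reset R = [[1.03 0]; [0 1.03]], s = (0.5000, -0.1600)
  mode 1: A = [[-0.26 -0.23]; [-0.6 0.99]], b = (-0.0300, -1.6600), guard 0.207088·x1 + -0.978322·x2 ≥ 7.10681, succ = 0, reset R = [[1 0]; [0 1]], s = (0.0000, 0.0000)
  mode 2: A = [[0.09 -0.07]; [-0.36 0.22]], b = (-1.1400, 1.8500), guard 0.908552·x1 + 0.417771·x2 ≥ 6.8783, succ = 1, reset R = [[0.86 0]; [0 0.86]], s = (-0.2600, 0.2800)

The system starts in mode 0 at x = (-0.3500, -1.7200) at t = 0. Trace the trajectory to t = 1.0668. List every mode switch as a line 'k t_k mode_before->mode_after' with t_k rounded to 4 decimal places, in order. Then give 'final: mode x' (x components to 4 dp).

1 0.7572 0->1
final: 1 -0.7689 -4.1008

Mode 0: guard c·x = 2.8810 hit at Δt = 0.7572 (t = 0.7572), x⁻ = (-1.5286, -2.4906) → reset → x⁺ = (-1.0745, -2.7253), jump to mode 1
Mode 1: flow for 0.3096 to horizon, guard not reached → x = (-0.7689, -4.1008)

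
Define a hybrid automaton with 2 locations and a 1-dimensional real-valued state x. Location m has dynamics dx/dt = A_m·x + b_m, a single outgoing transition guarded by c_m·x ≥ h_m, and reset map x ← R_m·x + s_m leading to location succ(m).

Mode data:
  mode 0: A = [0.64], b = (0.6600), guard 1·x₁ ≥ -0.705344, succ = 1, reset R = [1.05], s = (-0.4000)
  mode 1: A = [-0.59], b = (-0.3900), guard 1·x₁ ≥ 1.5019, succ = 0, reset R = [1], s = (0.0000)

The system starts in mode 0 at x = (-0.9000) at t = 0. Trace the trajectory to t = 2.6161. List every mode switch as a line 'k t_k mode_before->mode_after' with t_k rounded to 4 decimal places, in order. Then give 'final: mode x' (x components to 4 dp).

Mode 0: guard c·x = -0.7053 hit at Δt = 1.4211 (t = 1.4211), x⁻ = (-0.7053) → reset → x⁺ = (-1.1406), jump to mode 1
Mode 1: flow for 1.1950 to horizon, guard not reached → x = (-0.8980)

1 1.4211 0->1
final: 1 -0.8980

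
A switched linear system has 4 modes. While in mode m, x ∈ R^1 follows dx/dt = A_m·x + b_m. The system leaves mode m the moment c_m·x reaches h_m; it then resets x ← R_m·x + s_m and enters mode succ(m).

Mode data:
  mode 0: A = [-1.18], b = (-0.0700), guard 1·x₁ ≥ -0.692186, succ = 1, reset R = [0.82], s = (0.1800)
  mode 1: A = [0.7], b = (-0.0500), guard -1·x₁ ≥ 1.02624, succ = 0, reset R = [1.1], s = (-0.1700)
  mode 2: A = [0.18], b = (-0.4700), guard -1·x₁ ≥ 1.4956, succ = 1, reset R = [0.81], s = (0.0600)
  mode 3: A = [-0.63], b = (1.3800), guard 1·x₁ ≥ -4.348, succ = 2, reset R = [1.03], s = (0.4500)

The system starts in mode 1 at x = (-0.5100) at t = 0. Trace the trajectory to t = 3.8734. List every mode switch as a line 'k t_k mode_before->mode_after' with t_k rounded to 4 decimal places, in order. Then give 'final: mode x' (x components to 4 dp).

Mode 1: guard c·x = 1.0262 hit at Δt = 0.9078 (t = 0.9078), x⁻ = (-1.0262) → reset → x⁺ = (-1.2989), jump to mode 0
Mode 0: guard c·x = -0.6922 hit at Δt = 0.5697 (t = 1.4775), x⁻ = (-0.6922) → reset → x⁺ = (-0.3876), jump to mode 1
Mode 1: guard c·x = 1.0262 hit at Δt = 1.2455 (t = 2.7230), x⁻ = (-1.0262) → reset → x⁺ = (-1.2989), jump to mode 0
Mode 0: guard c·x = -0.6922 hit at Δt = 0.5697 (t = 3.2927), x⁻ = (-0.6922) → reset → x⁺ = (-0.3876), jump to mode 1
Mode 1: flow for 0.5807 to horizon, guard not reached → x = (-0.6178)

1 0.9078 1->0
2 1.4775 0->1
3 2.7230 1->0
4 3.2927 0->1
final: 1 -0.6178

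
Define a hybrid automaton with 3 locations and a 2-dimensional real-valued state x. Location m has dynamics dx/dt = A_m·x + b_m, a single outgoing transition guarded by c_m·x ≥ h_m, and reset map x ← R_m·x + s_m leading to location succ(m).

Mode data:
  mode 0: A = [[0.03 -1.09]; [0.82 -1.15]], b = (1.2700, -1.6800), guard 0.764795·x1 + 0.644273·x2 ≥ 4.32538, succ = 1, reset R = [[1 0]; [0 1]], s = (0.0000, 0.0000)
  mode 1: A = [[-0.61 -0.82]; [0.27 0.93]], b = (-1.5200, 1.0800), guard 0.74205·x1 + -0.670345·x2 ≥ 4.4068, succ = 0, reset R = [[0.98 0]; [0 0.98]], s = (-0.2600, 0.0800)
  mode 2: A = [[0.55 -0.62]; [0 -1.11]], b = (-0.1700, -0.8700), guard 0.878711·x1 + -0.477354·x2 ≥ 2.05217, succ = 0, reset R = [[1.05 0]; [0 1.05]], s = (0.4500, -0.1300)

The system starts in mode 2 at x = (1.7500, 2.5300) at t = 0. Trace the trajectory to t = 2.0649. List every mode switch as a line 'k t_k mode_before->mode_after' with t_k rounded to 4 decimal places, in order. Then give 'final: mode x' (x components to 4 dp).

1 1.5735 2->0
final: 0 3.5062 0.1578

Mode 2: guard c·x = 2.0522 hit at Δt = 1.5735 (t = 1.5735), x⁻ = (2.2235, -0.2060) → reset → x⁺ = (2.7847, -0.3463), jump to mode 0
Mode 0: flow for 0.4914 to horizon, guard not reached → x = (3.5062, 0.1578)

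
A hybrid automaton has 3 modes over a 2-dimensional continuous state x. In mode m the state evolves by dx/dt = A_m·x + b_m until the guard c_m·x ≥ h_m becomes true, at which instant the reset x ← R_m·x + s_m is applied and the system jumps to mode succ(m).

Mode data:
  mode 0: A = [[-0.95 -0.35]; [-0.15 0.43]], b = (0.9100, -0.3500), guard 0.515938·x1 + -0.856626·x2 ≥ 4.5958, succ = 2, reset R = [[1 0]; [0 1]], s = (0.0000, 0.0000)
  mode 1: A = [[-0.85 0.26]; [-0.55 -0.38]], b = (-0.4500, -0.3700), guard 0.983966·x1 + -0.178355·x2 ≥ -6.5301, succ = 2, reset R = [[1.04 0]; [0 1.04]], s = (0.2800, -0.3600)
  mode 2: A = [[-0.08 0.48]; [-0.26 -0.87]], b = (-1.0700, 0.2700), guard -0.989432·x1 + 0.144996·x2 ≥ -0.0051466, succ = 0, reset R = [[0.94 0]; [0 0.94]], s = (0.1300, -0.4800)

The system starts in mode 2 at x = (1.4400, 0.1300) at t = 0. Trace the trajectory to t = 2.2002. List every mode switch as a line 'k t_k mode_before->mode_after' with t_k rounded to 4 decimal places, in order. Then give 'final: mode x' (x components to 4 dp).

1 1.3067 2->0
final: 0 0.7576 -0.9779

Mode 2: guard c·x = -0.0051 hit at Δt = 1.3067 (t = 1.3067), x⁻ = (0.0247, 0.1332) → reset → x⁺ = (0.1532, -0.3548), jump to mode 0
Mode 0: flow for 0.8935 to horizon, guard not reached → x = (0.7576, -0.9779)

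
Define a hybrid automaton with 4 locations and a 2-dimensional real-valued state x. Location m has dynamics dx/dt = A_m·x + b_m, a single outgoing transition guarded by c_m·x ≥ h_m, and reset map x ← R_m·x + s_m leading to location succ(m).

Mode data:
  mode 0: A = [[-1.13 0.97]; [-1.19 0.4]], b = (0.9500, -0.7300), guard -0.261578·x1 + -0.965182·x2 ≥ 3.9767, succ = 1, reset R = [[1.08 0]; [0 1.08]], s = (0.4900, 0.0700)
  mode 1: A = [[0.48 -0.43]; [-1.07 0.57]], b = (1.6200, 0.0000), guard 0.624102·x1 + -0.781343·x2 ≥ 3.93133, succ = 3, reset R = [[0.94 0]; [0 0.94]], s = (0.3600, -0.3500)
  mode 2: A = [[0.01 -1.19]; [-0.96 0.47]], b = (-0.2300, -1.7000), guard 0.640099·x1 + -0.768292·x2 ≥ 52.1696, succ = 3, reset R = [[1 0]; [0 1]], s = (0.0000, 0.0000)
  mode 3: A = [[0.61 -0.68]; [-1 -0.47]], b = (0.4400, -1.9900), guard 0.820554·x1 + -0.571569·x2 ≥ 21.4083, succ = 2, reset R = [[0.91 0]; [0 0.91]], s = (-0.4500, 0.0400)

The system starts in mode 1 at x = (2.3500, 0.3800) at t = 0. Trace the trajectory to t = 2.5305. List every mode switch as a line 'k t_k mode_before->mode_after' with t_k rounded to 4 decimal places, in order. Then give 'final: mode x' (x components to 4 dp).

1 0.5522 1->3
2 1.8089 3->2
final: 2 34.1418 -35.8360

Mode 1: guard c·x = 3.9313 hit at Δt = 0.5522 (t = 0.5522), x⁻ = (4.2113, -1.6677) → reset → x⁺ = (4.3186, -1.9177), jump to mode 3
Mode 3: guard c·x = 21.4083 hit at Δt = 1.2567 (t = 1.8089), x⁻ = (17.4428, -12.4141) → reset → x⁺ = (15.4229, -11.2569), jump to mode 2
Mode 2: flow for 0.7216 to horizon, guard not reached → x = (34.1418, -35.8360)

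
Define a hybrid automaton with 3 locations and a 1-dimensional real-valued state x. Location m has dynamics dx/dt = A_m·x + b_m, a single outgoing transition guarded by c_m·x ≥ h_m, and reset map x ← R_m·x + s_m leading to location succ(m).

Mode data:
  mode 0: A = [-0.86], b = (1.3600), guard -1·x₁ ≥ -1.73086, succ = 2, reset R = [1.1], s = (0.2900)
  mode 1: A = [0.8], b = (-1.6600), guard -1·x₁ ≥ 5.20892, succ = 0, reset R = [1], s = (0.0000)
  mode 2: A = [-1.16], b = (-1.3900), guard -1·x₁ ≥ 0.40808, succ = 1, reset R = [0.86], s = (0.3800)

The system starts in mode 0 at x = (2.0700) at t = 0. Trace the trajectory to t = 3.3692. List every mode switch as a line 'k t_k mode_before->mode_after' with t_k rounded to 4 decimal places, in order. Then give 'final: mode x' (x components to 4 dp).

1 1.3773 0->2
2 2.6333 2->1
final: 1 -1.6111

Mode 0: guard c·x = -1.7309 hit at Δt = 1.3773 (t = 1.3773), x⁻ = (1.7309) → reset → x⁺ = (2.1939), jump to mode 2
Mode 2: guard c·x = 0.4081 hit at Δt = 1.2560 (t = 2.6333), x⁻ = (-0.4081) → reset → x⁺ = (0.0291), jump to mode 1
Mode 1: flow for 0.7359 to horizon, guard not reached → x = (-1.6111)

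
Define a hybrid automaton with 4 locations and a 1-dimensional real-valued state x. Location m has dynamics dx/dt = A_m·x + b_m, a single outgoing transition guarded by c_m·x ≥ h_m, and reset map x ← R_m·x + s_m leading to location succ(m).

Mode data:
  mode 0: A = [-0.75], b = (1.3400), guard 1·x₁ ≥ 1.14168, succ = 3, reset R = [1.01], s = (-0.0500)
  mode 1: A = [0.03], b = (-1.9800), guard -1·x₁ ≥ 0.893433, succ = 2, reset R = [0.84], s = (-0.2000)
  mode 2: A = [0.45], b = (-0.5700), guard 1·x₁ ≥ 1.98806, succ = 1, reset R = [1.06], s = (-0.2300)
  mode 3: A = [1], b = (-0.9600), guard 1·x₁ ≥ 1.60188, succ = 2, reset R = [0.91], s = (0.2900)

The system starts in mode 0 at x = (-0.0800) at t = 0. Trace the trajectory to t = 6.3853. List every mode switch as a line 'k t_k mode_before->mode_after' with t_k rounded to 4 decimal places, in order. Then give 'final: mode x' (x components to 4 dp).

Mode 0: guard c·x = 1.1417 hit at Δt = 1.4169 (t = 1.4169), x⁻ = (1.1417) → reset → x⁺ = (1.1031), jump to mode 3
Mode 3: guard c·x = 1.6019 hit at Δt = 1.5009 (t = 2.9178), x⁻ = (1.6019) → reset → x⁺ = (1.7477), jump to mode 2
Mode 2: guard c·x = 1.9881 hit at Δt = 0.9005 (t = 3.8183), x⁻ = (1.9881) → reset → x⁺ = (1.8773), jump to mode 1
Mode 1: guard c·x = 0.8934 hit at Δt = 1.4101 (t = 5.2284), x⁻ = (-0.8934) → reset → x⁺ = (-0.9505), jump to mode 2
Mode 2: flow for 1.1569 to horizon, guard not reached → x = (-2.4649)

1 1.4169 0->3
2 2.9178 3->2
3 3.8183 2->1
4 5.2284 1->2
final: 2 -2.4649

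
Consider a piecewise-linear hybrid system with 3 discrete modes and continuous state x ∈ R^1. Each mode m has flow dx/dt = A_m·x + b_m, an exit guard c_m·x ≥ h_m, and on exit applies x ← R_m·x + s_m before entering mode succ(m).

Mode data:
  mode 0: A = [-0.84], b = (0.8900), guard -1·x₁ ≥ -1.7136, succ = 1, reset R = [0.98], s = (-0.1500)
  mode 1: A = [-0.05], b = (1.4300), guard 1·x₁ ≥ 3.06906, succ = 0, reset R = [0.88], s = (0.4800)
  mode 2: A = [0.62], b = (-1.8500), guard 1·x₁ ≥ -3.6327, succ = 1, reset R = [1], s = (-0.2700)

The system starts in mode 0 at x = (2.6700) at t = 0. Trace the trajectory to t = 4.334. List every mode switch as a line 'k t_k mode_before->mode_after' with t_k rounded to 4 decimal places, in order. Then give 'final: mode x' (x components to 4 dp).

1 1.0727 0->1
2 2.2439 1->0
3 3.6445 0->1
final: 1 2.4466

Mode 0: guard c·x = -1.7136 hit at Δt = 1.0727 (t = 1.0727), x⁻ = (1.7136) → reset → x⁺ = (1.5293), jump to mode 1
Mode 1: guard c·x = 3.0691 hit at Δt = 1.1712 (t = 2.2439), x⁻ = (3.0691) → reset → x⁺ = (3.1808), jump to mode 0
Mode 0: guard c·x = -1.7136 hit at Δt = 1.4006 (t = 3.6445), x⁻ = (1.7136) → reset → x⁺ = (1.5293), jump to mode 1
Mode 1: flow for 0.6895 to horizon, guard not reached → x = (2.4466)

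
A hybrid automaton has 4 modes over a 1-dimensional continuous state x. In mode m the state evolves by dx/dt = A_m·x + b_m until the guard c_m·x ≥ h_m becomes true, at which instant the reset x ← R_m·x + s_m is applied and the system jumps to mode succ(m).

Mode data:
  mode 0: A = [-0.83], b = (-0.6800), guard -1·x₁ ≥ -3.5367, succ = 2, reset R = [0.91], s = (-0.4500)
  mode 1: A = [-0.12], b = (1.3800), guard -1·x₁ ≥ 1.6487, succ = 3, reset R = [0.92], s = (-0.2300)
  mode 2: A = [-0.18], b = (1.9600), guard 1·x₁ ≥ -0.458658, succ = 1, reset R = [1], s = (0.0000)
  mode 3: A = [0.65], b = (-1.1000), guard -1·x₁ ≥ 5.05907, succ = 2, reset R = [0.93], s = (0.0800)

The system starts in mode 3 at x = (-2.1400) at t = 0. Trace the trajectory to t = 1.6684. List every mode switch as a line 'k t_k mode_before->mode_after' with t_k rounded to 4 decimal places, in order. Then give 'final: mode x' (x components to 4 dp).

Mode 3: guard c·x = 5.0591 hit at Δt = 0.8712 (t = 0.8712), x⁻ = (-5.0591) → reset → x⁺ = (-4.6249), jump to mode 2
Mode 2: flow for 0.7972 to horizon, guard not reached → x = (-2.5511)

1 0.8712 3->2
final: 2 -2.5511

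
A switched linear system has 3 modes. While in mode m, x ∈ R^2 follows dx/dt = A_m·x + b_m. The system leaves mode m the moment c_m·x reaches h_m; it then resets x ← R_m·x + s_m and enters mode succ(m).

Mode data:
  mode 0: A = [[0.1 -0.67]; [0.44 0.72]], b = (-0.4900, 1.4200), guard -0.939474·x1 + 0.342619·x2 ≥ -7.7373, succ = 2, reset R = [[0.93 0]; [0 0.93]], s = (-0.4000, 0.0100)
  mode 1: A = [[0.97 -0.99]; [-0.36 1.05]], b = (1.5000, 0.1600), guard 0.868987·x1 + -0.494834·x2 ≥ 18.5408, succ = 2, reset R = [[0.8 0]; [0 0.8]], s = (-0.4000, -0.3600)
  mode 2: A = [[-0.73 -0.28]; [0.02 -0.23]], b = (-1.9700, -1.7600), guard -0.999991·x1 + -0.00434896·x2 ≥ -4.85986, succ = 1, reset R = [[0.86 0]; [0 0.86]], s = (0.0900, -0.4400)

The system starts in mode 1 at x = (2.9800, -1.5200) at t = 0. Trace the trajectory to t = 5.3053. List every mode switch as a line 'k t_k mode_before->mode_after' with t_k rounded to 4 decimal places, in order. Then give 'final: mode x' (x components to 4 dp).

Mode 1: guard c·x = 18.5408 hit at Δt = 1.0060 (t = 1.0060), x⁻ = (16.4442, -8.5907) → reset → x⁺ = (12.7554, -7.2326), jump to mode 2
Mode 2: guard c·x = -4.8599 hit at Δt = 1.3222 (t = 2.3282), x⁻ = (4.8910, -7.1600) → reset → x⁺ = (4.2963, -6.5976), jump to mode 1
Mode 1: guard c·x = 18.5408 hit at Δt = 0.5060 (t = 2.8342), x⁻ = (13.9069, -13.0466) → reset → x⁺ = (10.7255, -10.7973), jump to mode 2
Mode 2: guard c·x = -4.8599 hit at Δt = 1.2974 (t = 4.1316), x⁻ = (4.9026, -9.8232) → reset → x⁺ = (4.3063, -8.8880), jump to mode 1
Mode 1: guard c·x = 18.5408 hit at Δt = 0.4079 (t = 4.5395), x⁻ = (12.8038, -14.9838) → reset → x⁺ = (9.8430, -12.3470), jump to mode 2
Mode 2: flow for 0.7658 to horizon, guard not reached → x = (6.4195, -11.4774)

1 1.0060 1->2
2 2.3282 2->1
3 2.8342 1->2
4 4.1316 2->1
5 4.5395 1->2
final: 2 6.4195 -11.4774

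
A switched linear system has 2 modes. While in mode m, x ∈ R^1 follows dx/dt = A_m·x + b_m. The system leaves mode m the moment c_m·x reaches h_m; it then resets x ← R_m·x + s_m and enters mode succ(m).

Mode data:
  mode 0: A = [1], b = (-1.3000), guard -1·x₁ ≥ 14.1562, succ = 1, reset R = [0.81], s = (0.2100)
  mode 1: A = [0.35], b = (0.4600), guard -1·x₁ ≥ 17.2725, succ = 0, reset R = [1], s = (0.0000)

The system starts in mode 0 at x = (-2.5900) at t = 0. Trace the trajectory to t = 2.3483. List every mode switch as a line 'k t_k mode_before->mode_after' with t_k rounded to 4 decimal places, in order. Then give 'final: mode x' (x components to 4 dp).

1 1.3796 0->1
final: 1 -15.2693

Mode 0: guard c·x = 14.1562 hit at Δt = 1.3796 (t = 1.3796), x⁻ = (-14.1562) → reset → x⁺ = (-11.2565), jump to mode 1
Mode 1: flow for 0.9687 to horizon, guard not reached → x = (-15.2693)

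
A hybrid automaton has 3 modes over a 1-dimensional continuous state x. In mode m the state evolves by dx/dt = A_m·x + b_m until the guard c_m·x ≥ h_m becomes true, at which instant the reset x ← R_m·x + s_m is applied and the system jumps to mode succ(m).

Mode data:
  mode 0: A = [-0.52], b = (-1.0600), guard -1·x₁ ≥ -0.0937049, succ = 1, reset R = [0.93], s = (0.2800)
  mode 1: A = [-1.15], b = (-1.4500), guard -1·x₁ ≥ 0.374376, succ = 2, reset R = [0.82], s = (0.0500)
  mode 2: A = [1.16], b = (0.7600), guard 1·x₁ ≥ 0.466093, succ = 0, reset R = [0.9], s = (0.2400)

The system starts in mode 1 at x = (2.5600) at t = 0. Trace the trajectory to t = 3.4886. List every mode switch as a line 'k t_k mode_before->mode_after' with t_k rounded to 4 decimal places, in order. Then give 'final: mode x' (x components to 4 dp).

1 1.2704 1->2
2 2.1629 2->0
3 2.6155 0->1
4 3.1441 1->2
final: 2 -0.0613

Mode 1: guard c·x = 0.3744 hit at Δt = 1.2704 (t = 1.2704), x⁻ = (-0.3744) → reset → x⁺ = (-0.2570), jump to mode 2
Mode 2: guard c·x = 0.4661 hit at Δt = 0.8925 (t = 2.1629), x⁻ = (0.4661) → reset → x⁺ = (0.6595), jump to mode 0
Mode 0: guard c·x = -0.0937 hit at Δt = 0.4526 (t = 2.6155), x⁻ = (0.0937) → reset → x⁺ = (0.3671), jump to mode 1
Mode 1: guard c·x = 0.3744 hit at Δt = 0.5286 (t = 3.1441), x⁻ = (-0.3744) → reset → x⁺ = (-0.2570), jump to mode 2
Mode 2: flow for 0.3445 to horizon, guard not reached → x = (-0.0613)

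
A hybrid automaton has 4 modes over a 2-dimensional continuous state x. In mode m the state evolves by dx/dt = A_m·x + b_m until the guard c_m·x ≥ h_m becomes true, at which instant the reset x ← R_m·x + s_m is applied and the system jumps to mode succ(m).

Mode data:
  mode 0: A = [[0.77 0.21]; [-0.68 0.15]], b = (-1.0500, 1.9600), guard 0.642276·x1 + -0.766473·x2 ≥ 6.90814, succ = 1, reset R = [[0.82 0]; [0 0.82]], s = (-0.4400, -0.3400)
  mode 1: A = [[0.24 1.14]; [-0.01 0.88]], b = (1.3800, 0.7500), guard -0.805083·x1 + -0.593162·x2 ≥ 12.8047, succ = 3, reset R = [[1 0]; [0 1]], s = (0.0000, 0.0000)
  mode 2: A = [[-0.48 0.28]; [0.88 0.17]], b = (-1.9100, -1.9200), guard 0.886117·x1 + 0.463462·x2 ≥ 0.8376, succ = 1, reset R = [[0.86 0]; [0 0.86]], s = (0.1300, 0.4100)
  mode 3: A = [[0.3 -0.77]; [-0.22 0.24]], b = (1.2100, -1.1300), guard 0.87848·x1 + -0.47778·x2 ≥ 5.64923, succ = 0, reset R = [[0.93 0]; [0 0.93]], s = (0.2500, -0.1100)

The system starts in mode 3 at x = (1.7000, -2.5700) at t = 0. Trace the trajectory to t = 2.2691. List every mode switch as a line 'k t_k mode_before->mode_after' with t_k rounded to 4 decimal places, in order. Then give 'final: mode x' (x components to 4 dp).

1 0.5596 3->0
2 1.0848 0->1
final: 1 -3.6890 -10.5401

Mode 3: guard c·x = 5.6492 hit at Δt = 0.5596 (t = 0.5596), x⁻ = (4.2587, -3.9936) → reset → x⁺ = (4.2106, -3.8240), jump to mode 0
Mode 0: guard c·x = 6.9081 hit at Δt = 0.5252 (t = 1.0848), x⁻ = (5.0535, -4.7783) → reset → x⁺ = (3.7039, -4.2582), jump to mode 1
Mode 1: flow for 1.1843 to horizon, guard not reached → x = (-3.6890, -10.5401)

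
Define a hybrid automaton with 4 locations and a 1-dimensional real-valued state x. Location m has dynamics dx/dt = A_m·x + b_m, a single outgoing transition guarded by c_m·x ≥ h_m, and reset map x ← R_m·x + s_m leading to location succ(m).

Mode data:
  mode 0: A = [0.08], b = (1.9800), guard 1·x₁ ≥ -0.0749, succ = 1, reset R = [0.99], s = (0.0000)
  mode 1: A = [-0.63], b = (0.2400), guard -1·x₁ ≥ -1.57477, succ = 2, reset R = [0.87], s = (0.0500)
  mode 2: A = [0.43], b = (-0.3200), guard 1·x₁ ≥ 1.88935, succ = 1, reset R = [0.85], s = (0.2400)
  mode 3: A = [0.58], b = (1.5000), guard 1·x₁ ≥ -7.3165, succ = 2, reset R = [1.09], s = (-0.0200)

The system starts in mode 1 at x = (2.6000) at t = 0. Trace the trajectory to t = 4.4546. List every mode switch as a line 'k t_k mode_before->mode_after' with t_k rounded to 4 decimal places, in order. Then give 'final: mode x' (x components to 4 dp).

Mode 1: guard c·x = -1.5748 hit at Δt = 0.9840 (t = 0.9840), x⁻ = (1.5748) → reset → x⁺ = (1.4200), jump to mode 2
Mode 2: guard c·x = 1.8894 hit at Δt = 1.2263 (t = 2.2103), x⁻ = (1.8894) → reset → x⁺ = (1.8459), jump to mode 1
Mode 1: guard c·x = -1.5748 hit at Δt = 0.3249 (t = 2.5352), x⁻ = (1.5748) → reset → x⁺ = (1.4200), jump to mode 2
Mode 2: guard c·x = 1.8894 hit at Δt = 1.2263 (t = 3.7615), x⁻ = (1.8893) → reset → x⁺ = (1.8459), jump to mode 1
Mode 1: guard c·x = -1.5748 hit at Δt = 0.3249 (t = 4.0864), x⁻ = (1.5748) → reset → x⁺ = (1.4200), jump to mode 2
Mode 2: flow for 0.3682 to horizon, guard not reached → x = (1.5360)

1 0.9840 1->2
2 2.2103 2->1
3 2.5352 1->2
4 3.7615 2->1
5 4.0864 1->2
final: 2 1.5360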